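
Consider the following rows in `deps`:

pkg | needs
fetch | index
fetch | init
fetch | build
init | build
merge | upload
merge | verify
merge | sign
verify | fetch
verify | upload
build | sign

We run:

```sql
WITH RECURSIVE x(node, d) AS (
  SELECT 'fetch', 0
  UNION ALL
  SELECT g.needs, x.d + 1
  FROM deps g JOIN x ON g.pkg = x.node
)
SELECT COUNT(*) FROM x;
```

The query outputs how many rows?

Base: (fetch, d=0).
Iteration 1: edges from {fetch} -> (build, d=1), (index, d=1), (init, d=1).
Iteration 2: edges from {build,index,init} -> (build, d=2), (sign, d=2).
Iteration 3: edges from {build,sign} -> (sign, d=3).
Iteration 4: no outgoing edges from {sign}; recursion stops.
Total rows emitted: 7.

7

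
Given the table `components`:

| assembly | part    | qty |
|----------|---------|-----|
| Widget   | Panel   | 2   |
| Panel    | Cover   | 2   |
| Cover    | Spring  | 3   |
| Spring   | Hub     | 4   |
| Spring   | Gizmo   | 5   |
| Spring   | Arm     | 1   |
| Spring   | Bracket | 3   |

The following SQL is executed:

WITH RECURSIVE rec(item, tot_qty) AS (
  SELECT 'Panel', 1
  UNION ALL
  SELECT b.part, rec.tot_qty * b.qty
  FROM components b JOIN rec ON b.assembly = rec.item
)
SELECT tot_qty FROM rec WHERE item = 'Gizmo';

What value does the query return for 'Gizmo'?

30

Base: (Panel, tot_qty=1).
Iteration 1: components of {Panel} -> Cover = 1*2 = 2.
Iteration 2: components of {Cover} -> Spring = 2*3 = 6.
Iteration 3: components of {Spring} -> Arm = 6*1 = 6, Bracket = 6*3 = 18, Gizmo = 6*5 = 30, Hub = 6*4 = 24.
Iteration 4: no further components; recursion stops.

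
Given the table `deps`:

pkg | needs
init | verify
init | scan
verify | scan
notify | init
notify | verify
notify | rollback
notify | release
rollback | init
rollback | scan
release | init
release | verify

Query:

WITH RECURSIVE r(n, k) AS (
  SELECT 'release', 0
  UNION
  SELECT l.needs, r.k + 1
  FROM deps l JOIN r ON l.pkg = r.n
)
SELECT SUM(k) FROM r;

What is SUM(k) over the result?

9

Base: (release, k=0).
Iteration 1: edges from {release} -> (init, k=1), (verify, k=1).
Iteration 2: edges from {init,verify} -> (scan, k=2), (verify, k=2). [UNION drops 1 duplicate row(s)]
Iteration 3: edges from {scan,verify} -> (scan, k=3).
Iteration 4: no outgoing edges from {scan}; recursion stops.
SUM(k) = 0 + 1 + 1 + 2 + 2 + 3 = 9.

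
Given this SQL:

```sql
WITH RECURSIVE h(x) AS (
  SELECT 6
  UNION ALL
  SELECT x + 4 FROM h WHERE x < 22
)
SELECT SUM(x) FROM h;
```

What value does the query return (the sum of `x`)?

70

Base: x=6.
Iteration 1: 6 < 22 holds -> x = 6 + 4 = 10.
Iteration 2: 10 < 22 holds -> x = 10 + 4 = 14.
Iteration 3: 14 < 22 holds -> x = 14 + 4 = 18.
Iteration 4: 18 < 22 holds -> x = 18 + 4 = 22.
Iteration 5: 22 < 22 fails; recursion stops.
SUM(x) = 6 + 10 + 14 + 18 + 22 = 70.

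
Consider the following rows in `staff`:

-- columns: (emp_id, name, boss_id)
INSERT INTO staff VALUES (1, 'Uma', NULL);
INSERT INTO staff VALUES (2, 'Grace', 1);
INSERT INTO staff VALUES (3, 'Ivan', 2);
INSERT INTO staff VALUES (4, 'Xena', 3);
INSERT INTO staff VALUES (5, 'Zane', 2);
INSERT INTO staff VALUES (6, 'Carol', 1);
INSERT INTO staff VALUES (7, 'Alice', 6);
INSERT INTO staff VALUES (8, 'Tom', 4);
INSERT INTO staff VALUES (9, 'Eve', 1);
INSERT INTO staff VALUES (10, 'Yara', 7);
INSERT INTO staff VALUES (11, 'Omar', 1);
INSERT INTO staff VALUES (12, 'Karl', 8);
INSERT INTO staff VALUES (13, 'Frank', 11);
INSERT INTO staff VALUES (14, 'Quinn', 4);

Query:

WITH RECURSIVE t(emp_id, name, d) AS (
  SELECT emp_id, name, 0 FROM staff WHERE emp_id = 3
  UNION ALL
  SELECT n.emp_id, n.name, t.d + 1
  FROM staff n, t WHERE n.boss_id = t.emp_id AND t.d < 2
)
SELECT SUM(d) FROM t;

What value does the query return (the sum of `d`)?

5

Base: emp_id=3 (Ivan) at d 0.
Iteration 1: rows with boss_id in {3} -> Xena (id 4, d 1).
Iteration 2: rows with boss_id in {4} -> Tom (id 8, d 2), Quinn (id 14, d 2).
Iteration 3: d < 2 fails for all current rows; recursion stops.
SUM(d) = 0 + 1 + 2 + 2 = 5.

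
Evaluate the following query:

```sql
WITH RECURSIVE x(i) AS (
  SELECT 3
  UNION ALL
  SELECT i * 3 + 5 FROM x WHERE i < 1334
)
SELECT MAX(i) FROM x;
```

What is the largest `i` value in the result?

Base: i=3.
Iteration 1: 3 < 1334 holds -> i = 3 * 3 + 5 = 14.
Iteration 2: 14 < 1334 holds -> i = 14 * 3 + 5 = 47.
Iteration 3: 47 < 1334 holds -> i = 47 * 3 + 5 = 146.
Iteration 4: 146 < 1334 holds -> i = 146 * 3 + 5 = 443.
Iteration 5: 443 < 1334 holds -> i = 443 * 3 + 5 = 1334.
Iteration 6: 1334 < 1334 fails; recursion stops.
i values: 3, 14, 47, 146, 443, 1334; the maximum is 1334.

1334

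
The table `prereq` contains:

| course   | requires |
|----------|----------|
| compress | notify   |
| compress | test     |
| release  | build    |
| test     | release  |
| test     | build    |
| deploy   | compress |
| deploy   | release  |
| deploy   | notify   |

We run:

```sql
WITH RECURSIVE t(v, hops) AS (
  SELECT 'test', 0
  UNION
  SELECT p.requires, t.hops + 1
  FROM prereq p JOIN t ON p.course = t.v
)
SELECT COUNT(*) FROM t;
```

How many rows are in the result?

4

Base: (test, hops=0).
Iteration 1: edges from {test} -> (build, hops=1), (release, hops=1).
Iteration 2: edges from {build,release} -> (build, hops=2).
Iteration 3: no outgoing edges from {build}; recursion stops.
Total rows emitted: 4.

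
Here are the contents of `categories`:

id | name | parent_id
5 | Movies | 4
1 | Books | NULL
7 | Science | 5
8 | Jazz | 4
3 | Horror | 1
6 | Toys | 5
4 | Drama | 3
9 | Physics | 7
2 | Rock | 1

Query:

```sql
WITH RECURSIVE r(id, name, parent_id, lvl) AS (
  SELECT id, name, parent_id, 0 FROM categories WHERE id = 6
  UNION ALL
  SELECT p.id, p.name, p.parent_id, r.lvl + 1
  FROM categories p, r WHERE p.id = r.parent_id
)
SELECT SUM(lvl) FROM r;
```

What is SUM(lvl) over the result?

10

Base: id=6 (Toys), parent_id=5, lvl 0.
Iteration 1: join on id=5 -> Movies (id 5, parent_id=4, lvl 1).
Iteration 2: join on id=4 -> Drama (id 4, parent_id=3, lvl 2).
Iteration 3: join on id=3 -> Horror (id 3, parent_id=1, lvl 3).
Iteration 4: join on id=1 -> Books (id 1, parent_id=NULL, lvl 4).
Iteration 5: parent_id is NULL; no match; recursion stops.
SUM(lvl) = 0 + 1 + 2 + 3 + 4 = 10.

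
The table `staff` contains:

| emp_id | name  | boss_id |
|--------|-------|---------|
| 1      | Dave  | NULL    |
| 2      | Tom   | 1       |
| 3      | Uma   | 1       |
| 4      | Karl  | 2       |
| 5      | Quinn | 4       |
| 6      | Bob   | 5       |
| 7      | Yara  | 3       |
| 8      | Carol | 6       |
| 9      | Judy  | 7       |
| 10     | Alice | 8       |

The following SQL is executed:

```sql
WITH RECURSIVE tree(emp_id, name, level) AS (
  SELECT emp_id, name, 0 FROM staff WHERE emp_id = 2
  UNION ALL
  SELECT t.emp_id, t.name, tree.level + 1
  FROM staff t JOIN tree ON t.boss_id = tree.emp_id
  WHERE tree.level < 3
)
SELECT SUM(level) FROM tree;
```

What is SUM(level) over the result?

Base: emp_id=2 (Tom) at level 0.
Iteration 1: rows with boss_id in {2} -> Karl (id 4, level 1).
Iteration 2: rows with boss_id in {4} -> Quinn (id 5, level 2).
Iteration 3: rows with boss_id in {5} -> Bob (id 6, level 3).
Iteration 4: level < 3 fails for all current rows; recursion stops.
SUM(level) = 0 + 1 + 2 + 3 = 6.

6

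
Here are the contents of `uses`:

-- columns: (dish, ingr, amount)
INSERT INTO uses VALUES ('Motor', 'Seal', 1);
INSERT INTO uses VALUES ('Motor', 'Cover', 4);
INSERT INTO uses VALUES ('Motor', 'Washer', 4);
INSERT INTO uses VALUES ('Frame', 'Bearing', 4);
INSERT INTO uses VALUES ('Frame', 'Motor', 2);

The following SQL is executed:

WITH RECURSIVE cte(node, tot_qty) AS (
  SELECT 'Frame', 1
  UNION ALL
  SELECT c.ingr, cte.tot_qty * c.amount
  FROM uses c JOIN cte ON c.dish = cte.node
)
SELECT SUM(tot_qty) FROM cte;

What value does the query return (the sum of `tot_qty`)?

Base: (Frame, tot_qty=1).
Iteration 1: components of {Frame} -> Bearing = 1*4 = 4, Motor = 1*2 = 2.
Iteration 2: components of {Bearing,Motor} -> Cover = 2*4 = 8, Seal = 2*1 = 2, Washer = 2*4 = 8.
Iteration 3: no further components; recursion stops.
SUM(tot_qty) = 1 + 2 + 4 + 8 + 8 + 2 = 25.

25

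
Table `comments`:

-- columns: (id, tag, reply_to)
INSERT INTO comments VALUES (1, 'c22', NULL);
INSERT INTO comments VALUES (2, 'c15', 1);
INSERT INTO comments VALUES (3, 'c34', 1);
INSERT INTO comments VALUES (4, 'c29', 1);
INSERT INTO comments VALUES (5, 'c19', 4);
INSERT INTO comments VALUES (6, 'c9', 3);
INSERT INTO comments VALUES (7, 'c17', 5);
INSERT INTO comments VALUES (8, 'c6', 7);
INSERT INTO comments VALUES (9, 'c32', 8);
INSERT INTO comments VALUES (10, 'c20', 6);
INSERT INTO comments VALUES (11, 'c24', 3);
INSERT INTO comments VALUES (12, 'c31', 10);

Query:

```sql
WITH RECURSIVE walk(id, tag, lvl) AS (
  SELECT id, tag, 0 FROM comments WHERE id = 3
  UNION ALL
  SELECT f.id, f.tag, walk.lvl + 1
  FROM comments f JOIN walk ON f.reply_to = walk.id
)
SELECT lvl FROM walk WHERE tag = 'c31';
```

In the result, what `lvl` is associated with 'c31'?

3

Base: id=3 (c34) at lvl 0.
Iteration 1: rows with reply_to in {3} -> c9 (id 6, lvl 1), c24 (id 11, lvl 1).
Iteration 2: rows with reply_to in {6,11} -> c20 (id 10, lvl 2).
Iteration 3: rows with reply_to in {10} -> c31 (id 12, lvl 3).
Iteration 4: no rows with reply_to in {12}; recursion stops.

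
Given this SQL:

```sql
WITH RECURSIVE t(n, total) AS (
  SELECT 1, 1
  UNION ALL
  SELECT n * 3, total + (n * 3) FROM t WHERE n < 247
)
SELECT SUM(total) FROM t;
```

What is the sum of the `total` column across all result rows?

Base: n=1, total=1.
Iteration 1: 1 < 247 holds -> n = 1 * 3 = 3, total = 1 + 3 = 4.
Iteration 2: 3 < 247 holds -> n = 3 * 3 = 9, total = 4 + 9 = 13.
Iteration 3: 9 < 247 holds -> n = 9 * 3 = 27, total = 13 + 27 = 40.
Iteration 4: 27 < 247 holds -> n = 27 * 3 = 81, total = 40 + 81 = 121.
Iteration 5: 81 < 247 holds -> n = 81 * 3 = 243, total = 121 + 243 = 364.
Iteration 6: 243 < 247 holds -> n = 243 * 3 = 729, total = 364 + 729 = 1093.
Iteration 7: 729 < 247 fails; recursion stops.
SUM(total) = 1 + 4 + 13 + 40 + 121 + 364 + 1093 = 1636.

1636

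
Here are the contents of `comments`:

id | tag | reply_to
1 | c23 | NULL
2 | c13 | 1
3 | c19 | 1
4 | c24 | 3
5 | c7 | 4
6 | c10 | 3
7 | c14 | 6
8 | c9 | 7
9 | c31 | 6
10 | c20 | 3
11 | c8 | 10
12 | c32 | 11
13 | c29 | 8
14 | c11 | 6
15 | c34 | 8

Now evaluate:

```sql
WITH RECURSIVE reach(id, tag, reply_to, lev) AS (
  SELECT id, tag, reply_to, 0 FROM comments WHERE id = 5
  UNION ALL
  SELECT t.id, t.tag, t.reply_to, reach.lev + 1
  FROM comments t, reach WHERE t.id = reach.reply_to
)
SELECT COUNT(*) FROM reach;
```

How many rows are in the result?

4

Base: id=5 (c7), reply_to=4, lev 0.
Iteration 1: join on id=4 -> c24 (id 4, reply_to=3, lev 1).
Iteration 2: join on id=3 -> c19 (id 3, reply_to=1, lev 2).
Iteration 3: join on id=1 -> c23 (id 1, reply_to=NULL, lev 3).
Iteration 4: reply_to is NULL; no match; recursion stops.
Total rows emitted: 4.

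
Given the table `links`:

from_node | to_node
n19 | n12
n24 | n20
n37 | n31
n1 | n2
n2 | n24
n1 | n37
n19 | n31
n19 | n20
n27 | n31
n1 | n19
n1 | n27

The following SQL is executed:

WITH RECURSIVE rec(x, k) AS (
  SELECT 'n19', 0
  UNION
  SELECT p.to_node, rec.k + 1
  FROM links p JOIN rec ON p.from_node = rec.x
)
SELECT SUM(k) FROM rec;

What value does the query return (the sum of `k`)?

Base: (n19, k=0).
Iteration 1: edges from {n19} -> (n12, k=1), (n20, k=1), (n31, k=1).
Iteration 2: no outgoing edges from {n12,n20,n31}; recursion stops.
SUM(k) = 0 + 1 + 1 + 1 = 3.

3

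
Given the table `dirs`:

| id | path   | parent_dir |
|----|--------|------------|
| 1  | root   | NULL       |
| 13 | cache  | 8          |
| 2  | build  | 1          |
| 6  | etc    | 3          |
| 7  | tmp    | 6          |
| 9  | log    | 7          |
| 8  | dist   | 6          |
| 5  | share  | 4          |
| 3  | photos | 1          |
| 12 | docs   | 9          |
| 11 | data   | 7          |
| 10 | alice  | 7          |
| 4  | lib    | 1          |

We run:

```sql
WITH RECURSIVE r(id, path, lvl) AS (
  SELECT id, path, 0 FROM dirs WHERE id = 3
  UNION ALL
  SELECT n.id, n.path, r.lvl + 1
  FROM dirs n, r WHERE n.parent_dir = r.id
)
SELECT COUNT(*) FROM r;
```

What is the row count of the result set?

9

Base: id=3 (photos) at lvl 0.
Iteration 1: rows with parent_dir in {3} -> etc (id 6, lvl 1).
Iteration 2: rows with parent_dir in {6} -> tmp (id 7, lvl 2), dist (id 8, lvl 2).
Iteration 3: rows with parent_dir in {7,8} -> log (id 9, lvl 3), alice (id 10, lvl 3), data (id 11, lvl 3), cache (id 13, lvl 3).
Iteration 4: rows with parent_dir in {9,10,11,13} -> docs (id 12, lvl 4).
Iteration 5: no rows with parent_dir in {12}; recursion stops.
Total rows emitted: 9.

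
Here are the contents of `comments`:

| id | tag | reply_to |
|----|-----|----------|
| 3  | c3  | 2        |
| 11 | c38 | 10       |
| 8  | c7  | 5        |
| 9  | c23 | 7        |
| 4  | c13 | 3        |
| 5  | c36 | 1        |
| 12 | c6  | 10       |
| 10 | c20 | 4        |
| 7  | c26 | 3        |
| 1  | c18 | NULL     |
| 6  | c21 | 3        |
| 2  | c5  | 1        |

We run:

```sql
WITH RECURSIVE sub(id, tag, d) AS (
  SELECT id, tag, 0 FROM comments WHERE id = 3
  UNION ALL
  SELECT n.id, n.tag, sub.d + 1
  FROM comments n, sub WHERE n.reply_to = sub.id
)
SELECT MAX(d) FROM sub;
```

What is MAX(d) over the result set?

Base: id=3 (c3) at d 0.
Iteration 1: rows with reply_to in {3} -> c13 (id 4, d 1), c21 (id 6, d 1), c26 (id 7, d 1).
Iteration 2: rows with reply_to in {4,6,7} -> c23 (id 9, d 2), c20 (id 10, d 2).
Iteration 3: rows with reply_to in {9,10} -> c38 (id 11, d 3), c6 (id 12, d 3).
Iteration 4: no rows with reply_to in {11,12}; recursion stops.
d values: 0, 1, 1, 1, 2, 2, 3, 3; the maximum is 3.

3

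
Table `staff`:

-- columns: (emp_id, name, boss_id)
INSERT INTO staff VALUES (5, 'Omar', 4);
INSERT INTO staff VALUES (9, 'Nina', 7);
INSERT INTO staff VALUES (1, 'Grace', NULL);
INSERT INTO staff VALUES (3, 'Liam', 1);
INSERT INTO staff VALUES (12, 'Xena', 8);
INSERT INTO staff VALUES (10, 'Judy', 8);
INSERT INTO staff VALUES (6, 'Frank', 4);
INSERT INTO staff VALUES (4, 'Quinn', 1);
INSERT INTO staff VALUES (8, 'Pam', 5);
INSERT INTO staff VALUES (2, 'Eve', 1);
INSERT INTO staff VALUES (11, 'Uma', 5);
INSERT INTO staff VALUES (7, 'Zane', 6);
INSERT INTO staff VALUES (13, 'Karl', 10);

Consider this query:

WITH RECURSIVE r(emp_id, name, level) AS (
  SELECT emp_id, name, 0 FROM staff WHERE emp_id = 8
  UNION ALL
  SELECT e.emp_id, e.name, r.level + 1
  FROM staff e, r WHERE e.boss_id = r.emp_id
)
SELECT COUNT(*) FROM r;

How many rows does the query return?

4

Base: emp_id=8 (Pam) at level 0.
Iteration 1: rows with boss_id in {8} -> Judy (id 10, level 1), Xena (id 12, level 1).
Iteration 2: rows with boss_id in {10,12} -> Karl (id 13, level 2).
Iteration 3: no rows with boss_id in {13}; recursion stops.
Total rows emitted: 4.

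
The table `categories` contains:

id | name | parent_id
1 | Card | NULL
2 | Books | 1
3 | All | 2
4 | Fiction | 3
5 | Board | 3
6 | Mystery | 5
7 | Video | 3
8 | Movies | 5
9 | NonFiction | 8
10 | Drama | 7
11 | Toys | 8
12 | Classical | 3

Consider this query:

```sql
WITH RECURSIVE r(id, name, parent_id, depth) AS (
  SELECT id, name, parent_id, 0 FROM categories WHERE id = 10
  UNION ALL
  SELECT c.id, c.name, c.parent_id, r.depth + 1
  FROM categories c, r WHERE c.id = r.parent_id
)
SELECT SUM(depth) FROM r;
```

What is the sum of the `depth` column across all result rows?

10

Base: id=10 (Drama), parent_id=7, depth 0.
Iteration 1: join on id=7 -> Video (id 7, parent_id=3, depth 1).
Iteration 2: join on id=3 -> All (id 3, parent_id=2, depth 2).
Iteration 3: join on id=2 -> Books (id 2, parent_id=1, depth 3).
Iteration 4: join on id=1 -> Card (id 1, parent_id=NULL, depth 4).
Iteration 5: parent_id is NULL; no match; recursion stops.
SUM(depth) = 0 + 1 + 2 + 3 + 4 = 10.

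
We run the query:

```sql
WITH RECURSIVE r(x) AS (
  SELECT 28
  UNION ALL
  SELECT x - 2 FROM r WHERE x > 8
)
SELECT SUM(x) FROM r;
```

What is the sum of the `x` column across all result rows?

Base: x=28.
Iteration 1: 28 > 8 holds -> x = 28 - 2 = 26.
Iteration 2: 26 > 8 holds -> x = 26 - 2 = 24.
Iteration 3: 24 > 8 holds -> x = 24 - 2 = 22.
Iteration 4: 22 > 8 holds -> x = 22 - 2 = 20.
Iteration 5: 20 > 8 holds -> x = 20 - 2 = 18.
Iteration 6: 18 > 8 holds -> x = 18 - 2 = 16.
Iteration 7: 16 > 8 holds -> x = 16 - 2 = 14.
Iteration 8: 14 > 8 holds -> x = 14 - 2 = 12.
Iteration 9: 12 > 8 holds -> x = 12 - 2 = 10.
Iteration 10: 10 > 8 holds -> x = 10 - 2 = 8.
Iteration 11: 8 > 8 fails; recursion stops.
SUM(x) = 28 + 26 + 24 + 22 + 20 + 18 + 16 + 14 + 12 + 10 + 8 = 198.

198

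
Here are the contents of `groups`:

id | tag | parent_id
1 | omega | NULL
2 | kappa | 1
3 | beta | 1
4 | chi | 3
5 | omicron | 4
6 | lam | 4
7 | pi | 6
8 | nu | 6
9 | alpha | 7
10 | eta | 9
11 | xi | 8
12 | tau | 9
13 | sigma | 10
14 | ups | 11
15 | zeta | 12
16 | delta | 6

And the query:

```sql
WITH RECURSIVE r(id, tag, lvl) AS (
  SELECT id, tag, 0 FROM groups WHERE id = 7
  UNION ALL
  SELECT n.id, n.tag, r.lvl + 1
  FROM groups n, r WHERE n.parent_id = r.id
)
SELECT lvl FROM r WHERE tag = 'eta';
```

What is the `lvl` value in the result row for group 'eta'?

Base: id=7 (pi) at lvl 0.
Iteration 1: rows with parent_id in {7} -> alpha (id 9, lvl 1).
Iteration 2: rows with parent_id in {9} -> eta (id 10, lvl 2), tau (id 12, lvl 2).
Iteration 3: rows with parent_id in {10,12} -> sigma (id 13, lvl 3), zeta (id 15, lvl 3).
Iteration 4: no rows with parent_id in {13,15}; recursion stops.

2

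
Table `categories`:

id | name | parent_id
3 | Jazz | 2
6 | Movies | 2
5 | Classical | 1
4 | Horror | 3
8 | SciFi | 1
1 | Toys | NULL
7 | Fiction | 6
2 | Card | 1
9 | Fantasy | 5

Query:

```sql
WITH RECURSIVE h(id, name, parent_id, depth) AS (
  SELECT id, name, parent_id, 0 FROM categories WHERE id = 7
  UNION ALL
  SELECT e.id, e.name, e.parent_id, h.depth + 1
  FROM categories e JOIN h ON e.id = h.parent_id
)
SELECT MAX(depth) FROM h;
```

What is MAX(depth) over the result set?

Base: id=7 (Fiction), parent_id=6, depth 0.
Iteration 1: join on id=6 -> Movies (id 6, parent_id=2, depth 1).
Iteration 2: join on id=2 -> Card (id 2, parent_id=1, depth 2).
Iteration 3: join on id=1 -> Toys (id 1, parent_id=NULL, depth 3).
Iteration 4: parent_id is NULL; no match; recursion stops.
depth values: 0, 1, 2, 3; the maximum is 3.

3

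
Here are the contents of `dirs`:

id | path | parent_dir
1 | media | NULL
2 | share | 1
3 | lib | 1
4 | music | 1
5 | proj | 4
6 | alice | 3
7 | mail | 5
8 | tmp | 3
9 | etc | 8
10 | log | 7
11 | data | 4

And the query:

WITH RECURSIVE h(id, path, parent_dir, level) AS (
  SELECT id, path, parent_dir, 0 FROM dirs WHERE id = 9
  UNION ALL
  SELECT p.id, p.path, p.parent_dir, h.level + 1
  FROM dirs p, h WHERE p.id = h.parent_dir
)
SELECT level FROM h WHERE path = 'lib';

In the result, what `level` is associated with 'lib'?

Base: id=9 (etc), parent_dir=8, level 0.
Iteration 1: join on id=8 -> tmp (id 8, parent_dir=3, level 1).
Iteration 2: join on id=3 -> lib (id 3, parent_dir=1, level 2).
Iteration 3: join on id=1 -> media (id 1, parent_dir=NULL, level 3).
Iteration 4: parent_dir is NULL; no match; recursion stops.

2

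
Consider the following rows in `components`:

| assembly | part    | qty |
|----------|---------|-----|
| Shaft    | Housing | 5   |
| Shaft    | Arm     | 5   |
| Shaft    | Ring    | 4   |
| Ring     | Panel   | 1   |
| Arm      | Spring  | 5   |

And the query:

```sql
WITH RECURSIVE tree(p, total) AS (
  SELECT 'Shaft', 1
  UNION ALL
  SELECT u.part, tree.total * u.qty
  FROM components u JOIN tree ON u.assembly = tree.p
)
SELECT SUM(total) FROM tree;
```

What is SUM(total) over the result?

44

Base: (Shaft, total=1).
Iteration 1: components of {Shaft} -> Arm = 1*5 = 5, Housing = 1*5 = 5, Ring = 1*4 = 4.
Iteration 2: components of {Arm,Housing,Ring} -> Panel = 4*1 = 4, Spring = 5*5 = 25.
Iteration 3: no further components; recursion stops.
SUM(total) = 1 + 5 + 5 + 4 + 25 + 4 = 44.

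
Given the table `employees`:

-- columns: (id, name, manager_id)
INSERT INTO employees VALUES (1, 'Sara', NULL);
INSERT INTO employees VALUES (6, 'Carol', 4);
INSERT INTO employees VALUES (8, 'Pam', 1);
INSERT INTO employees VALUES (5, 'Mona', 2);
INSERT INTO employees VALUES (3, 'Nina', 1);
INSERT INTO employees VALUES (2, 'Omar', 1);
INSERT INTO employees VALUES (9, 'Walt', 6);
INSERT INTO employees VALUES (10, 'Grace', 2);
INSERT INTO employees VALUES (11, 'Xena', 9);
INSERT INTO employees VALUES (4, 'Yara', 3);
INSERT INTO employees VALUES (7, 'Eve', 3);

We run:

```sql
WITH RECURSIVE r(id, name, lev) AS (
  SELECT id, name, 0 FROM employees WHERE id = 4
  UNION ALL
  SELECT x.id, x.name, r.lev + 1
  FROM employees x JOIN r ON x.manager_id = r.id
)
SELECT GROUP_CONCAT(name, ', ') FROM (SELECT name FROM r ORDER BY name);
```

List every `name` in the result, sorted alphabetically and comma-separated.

Carol, Walt, Xena, Yara

Base: id=4 (Yara) at lev 0.
Iteration 1: rows with manager_id in {4} -> Carol (id 6, lev 1).
Iteration 2: rows with manager_id in {6} -> Walt (id 9, lev 2).
Iteration 3: rows with manager_id in {9} -> Xena (id 11, lev 3).
Iteration 4: no rows with manager_id in {11}; recursion stops.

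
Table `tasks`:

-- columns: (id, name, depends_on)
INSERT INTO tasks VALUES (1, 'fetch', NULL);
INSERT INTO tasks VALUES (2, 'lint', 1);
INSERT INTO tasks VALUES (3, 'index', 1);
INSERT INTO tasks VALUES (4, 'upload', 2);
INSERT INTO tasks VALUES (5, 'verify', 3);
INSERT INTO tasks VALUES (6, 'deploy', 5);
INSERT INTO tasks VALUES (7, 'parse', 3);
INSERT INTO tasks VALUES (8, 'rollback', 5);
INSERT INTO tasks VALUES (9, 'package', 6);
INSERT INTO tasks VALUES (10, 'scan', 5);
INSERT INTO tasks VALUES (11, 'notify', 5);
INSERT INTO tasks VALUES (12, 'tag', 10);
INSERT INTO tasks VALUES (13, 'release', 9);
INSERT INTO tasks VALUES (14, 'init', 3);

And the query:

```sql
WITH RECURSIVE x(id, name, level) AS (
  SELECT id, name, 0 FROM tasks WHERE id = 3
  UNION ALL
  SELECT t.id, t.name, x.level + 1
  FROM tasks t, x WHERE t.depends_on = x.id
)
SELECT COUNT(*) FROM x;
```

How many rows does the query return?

11

Base: id=3 (index) at level 0.
Iteration 1: rows with depends_on in {3} -> verify (id 5, level 1), parse (id 7, level 1), init (id 14, level 1).
Iteration 2: rows with depends_on in {5,7,14} -> deploy (id 6, level 2), rollback (id 8, level 2), scan (id 10, level 2), notify (id 11, level 2).
Iteration 3: rows with depends_on in {6,8,10,11} -> package (id 9, level 3), tag (id 12, level 3).
Iteration 4: rows with depends_on in {9,12} -> release (id 13, level 4).
Iteration 5: no rows with depends_on in {13}; recursion stops.
Total rows emitted: 11.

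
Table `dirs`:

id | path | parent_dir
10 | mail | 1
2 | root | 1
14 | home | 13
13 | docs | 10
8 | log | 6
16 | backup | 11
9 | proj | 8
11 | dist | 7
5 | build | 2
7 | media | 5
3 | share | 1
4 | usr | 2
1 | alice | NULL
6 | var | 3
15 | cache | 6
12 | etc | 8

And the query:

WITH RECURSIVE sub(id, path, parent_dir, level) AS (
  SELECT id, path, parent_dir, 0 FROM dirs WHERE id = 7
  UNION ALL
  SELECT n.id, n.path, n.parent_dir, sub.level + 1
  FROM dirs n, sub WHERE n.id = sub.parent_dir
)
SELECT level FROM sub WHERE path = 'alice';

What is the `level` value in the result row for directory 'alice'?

Base: id=7 (media), parent_dir=5, level 0.
Iteration 1: join on id=5 -> build (id 5, parent_dir=2, level 1).
Iteration 2: join on id=2 -> root (id 2, parent_dir=1, level 2).
Iteration 3: join on id=1 -> alice (id 1, parent_dir=NULL, level 3).
Iteration 4: parent_dir is NULL; no match; recursion stops.

3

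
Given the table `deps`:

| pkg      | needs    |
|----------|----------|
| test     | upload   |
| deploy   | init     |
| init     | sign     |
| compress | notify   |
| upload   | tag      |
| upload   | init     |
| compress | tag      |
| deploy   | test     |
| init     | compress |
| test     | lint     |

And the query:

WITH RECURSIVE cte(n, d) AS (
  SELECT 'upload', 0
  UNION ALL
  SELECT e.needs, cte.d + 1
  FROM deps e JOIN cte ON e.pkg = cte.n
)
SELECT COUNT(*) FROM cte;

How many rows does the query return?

Base: (upload, d=0).
Iteration 1: edges from {upload} -> (init, d=1), (tag, d=1).
Iteration 2: edges from {init,tag} -> (compress, d=2), (sign, d=2).
Iteration 3: edges from {compress,sign} -> (notify, d=3), (tag, d=3).
Iteration 4: no outgoing edges from {notify,tag}; recursion stops.
Total rows emitted: 7.

7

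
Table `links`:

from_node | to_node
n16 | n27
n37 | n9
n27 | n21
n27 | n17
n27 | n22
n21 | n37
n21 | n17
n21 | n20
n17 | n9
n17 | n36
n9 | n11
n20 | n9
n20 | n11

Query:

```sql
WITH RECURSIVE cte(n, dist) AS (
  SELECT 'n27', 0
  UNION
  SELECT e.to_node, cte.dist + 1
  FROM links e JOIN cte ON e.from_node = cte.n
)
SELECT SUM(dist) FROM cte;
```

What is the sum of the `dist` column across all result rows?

26

Base: (n27, dist=0).
Iteration 1: edges from {n27} -> (n17, dist=1), (n21, dist=1), (n22, dist=1).
Iteration 2: edges from {n17,n21,n22} -> (n17, dist=2), (n20, dist=2), (n36, dist=2), (n37, dist=2), (n9, dist=2).
Iteration 3: edges from {n17,n20,n36,n37,n9} -> (n11, dist=3), (n36, dist=3), (n9, dist=3). [UNION drops 3 duplicate row(s)]
Iteration 4: edges from {n11,n36,n9} -> (n11, dist=4).
Iteration 5: no outgoing edges from {n11}; recursion stops.
SUM(dist) = 0 + 1 + 1 + 1 + 2 + 2 + 2 + 2 + 2 + 3 + 3 + 3 + 4 = 26.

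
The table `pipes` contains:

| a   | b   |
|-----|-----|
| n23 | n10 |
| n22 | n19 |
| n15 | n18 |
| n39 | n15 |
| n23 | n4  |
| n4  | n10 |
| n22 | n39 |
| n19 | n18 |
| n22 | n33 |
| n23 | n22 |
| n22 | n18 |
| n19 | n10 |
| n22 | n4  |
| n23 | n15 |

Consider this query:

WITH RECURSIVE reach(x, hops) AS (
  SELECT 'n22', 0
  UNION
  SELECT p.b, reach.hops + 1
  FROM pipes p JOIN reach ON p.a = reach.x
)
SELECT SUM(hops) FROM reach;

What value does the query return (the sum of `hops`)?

14

Base: (n22, hops=0).
Iteration 1: edges from {n22} -> (n18, hops=1), (n19, hops=1), (n33, hops=1), (n39, hops=1), (n4, hops=1).
Iteration 2: edges from {n18,n19,n33,n39,n4} -> (n10, hops=2), (n15, hops=2), (n18, hops=2). [UNION drops 1 duplicate row(s)]
Iteration 3: edges from {n10,n15,n18} -> (n18, hops=3).
Iteration 4: no outgoing edges from {n18}; recursion stops.
SUM(hops) = 0 + 1 + 1 + 1 + 1 + 1 + 2 + 2 + 2 + 3 = 14.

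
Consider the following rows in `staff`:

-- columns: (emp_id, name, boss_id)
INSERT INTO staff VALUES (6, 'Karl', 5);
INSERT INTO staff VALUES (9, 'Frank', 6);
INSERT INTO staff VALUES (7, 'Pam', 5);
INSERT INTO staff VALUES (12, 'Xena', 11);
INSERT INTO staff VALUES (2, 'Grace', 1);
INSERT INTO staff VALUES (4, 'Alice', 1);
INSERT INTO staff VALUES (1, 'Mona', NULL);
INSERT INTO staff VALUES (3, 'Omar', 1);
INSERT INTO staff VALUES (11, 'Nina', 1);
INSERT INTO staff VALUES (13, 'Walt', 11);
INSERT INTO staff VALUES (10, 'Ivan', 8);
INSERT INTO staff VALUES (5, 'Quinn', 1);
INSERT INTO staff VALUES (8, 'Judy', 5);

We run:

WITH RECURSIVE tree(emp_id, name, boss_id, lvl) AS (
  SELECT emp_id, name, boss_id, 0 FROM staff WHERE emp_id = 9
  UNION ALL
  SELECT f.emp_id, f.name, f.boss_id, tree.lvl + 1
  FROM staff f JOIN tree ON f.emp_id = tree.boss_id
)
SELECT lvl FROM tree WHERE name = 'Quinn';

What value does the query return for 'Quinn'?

Base: emp_id=9 (Frank), boss_id=6, lvl 0.
Iteration 1: join on emp_id=6 -> Karl (id 6, boss_id=5, lvl 1).
Iteration 2: join on emp_id=5 -> Quinn (id 5, boss_id=1, lvl 2).
Iteration 3: join on emp_id=1 -> Mona (id 1, boss_id=NULL, lvl 3).
Iteration 4: boss_id is NULL; no match; recursion stops.

2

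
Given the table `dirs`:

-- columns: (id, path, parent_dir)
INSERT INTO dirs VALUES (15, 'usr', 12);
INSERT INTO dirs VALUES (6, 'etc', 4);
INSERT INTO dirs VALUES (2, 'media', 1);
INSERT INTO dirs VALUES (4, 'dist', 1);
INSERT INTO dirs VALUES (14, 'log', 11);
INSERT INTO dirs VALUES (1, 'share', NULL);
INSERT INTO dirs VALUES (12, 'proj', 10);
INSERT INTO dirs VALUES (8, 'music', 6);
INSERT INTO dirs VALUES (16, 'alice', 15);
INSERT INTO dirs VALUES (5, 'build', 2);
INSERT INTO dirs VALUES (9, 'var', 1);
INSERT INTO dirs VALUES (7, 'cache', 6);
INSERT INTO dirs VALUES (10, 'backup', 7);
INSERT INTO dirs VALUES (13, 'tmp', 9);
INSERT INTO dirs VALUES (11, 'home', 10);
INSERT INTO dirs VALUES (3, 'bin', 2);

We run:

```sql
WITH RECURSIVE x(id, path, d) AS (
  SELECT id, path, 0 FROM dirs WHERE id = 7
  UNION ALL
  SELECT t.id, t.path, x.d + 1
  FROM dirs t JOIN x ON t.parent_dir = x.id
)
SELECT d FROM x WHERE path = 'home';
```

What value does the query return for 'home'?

2

Base: id=7 (cache) at d 0.
Iteration 1: rows with parent_dir in {7} -> backup (id 10, d 1).
Iteration 2: rows with parent_dir in {10} -> home (id 11, d 2), proj (id 12, d 2).
Iteration 3: rows with parent_dir in {11,12} -> log (id 14, d 3), usr (id 15, d 3).
Iteration 4: rows with parent_dir in {14,15} -> alice (id 16, d 4).
Iteration 5: no rows with parent_dir in {16}; recursion stops.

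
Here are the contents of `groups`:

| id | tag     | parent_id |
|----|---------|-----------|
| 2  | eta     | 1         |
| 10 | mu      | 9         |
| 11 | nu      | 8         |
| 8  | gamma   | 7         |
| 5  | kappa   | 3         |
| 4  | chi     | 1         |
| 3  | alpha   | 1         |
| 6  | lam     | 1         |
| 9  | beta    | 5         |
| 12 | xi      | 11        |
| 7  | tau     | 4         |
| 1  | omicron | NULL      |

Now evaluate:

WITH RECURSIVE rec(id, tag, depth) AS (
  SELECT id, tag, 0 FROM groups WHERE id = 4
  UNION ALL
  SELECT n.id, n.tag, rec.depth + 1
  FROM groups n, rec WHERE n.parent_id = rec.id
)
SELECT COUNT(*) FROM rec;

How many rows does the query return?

Base: id=4 (chi) at depth 0.
Iteration 1: rows with parent_id in {4} -> tau (id 7, depth 1).
Iteration 2: rows with parent_id in {7} -> gamma (id 8, depth 2).
Iteration 3: rows with parent_id in {8} -> nu (id 11, depth 3).
Iteration 4: rows with parent_id in {11} -> xi (id 12, depth 4).
Iteration 5: no rows with parent_id in {12}; recursion stops.
Total rows emitted: 5.

5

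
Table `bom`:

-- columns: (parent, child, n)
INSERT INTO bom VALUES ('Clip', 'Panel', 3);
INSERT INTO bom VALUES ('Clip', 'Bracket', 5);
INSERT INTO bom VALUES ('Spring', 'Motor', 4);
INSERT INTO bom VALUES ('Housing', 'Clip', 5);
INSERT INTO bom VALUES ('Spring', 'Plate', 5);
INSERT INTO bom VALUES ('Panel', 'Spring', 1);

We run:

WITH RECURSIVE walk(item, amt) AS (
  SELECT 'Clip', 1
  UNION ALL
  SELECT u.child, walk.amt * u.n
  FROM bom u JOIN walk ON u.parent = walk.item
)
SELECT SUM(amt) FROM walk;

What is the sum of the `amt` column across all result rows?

Base: (Clip, amt=1).
Iteration 1: components of {Clip} -> Bracket = 1*5 = 5, Panel = 1*3 = 3.
Iteration 2: components of {Bracket,Panel} -> Spring = 3*1 = 3.
Iteration 3: components of {Spring} -> Motor = 3*4 = 12, Plate = 3*5 = 15.
Iteration 4: no further components; recursion stops.
SUM(amt) = 1 + 5 + 3 + 3 + 15 + 12 = 39.

39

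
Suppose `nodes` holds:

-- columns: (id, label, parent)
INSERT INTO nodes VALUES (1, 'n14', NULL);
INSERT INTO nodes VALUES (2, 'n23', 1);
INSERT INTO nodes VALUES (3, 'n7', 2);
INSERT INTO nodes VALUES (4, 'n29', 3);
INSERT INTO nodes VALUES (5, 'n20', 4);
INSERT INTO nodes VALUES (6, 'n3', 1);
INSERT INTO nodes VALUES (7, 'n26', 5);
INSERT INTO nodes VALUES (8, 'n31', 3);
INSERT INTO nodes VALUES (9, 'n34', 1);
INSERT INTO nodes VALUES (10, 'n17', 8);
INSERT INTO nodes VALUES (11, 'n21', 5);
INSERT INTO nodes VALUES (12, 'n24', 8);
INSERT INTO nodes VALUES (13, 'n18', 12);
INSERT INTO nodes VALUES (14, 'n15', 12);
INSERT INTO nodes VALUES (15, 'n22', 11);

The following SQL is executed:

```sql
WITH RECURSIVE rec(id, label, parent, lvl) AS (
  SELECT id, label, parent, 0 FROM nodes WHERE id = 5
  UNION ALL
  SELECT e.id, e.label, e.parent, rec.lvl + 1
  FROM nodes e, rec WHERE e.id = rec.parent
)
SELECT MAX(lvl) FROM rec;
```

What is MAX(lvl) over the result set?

4

Base: id=5 (n20), parent=4, lvl 0.
Iteration 1: join on id=4 -> n29 (id 4, parent=3, lvl 1).
Iteration 2: join on id=3 -> n7 (id 3, parent=2, lvl 2).
Iteration 3: join on id=2 -> n23 (id 2, parent=1, lvl 3).
Iteration 4: join on id=1 -> n14 (id 1, parent=NULL, lvl 4).
Iteration 5: parent is NULL; no match; recursion stops.
lvl values: 0, 1, 2, 3, 4; the maximum is 4.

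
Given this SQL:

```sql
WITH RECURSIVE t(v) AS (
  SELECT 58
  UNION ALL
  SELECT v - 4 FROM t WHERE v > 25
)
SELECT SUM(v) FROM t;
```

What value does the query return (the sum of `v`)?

Base: v=58.
Iteration 1: 58 > 25 holds -> v = 58 - 4 = 54.
Iteration 2: 54 > 25 holds -> v = 54 - 4 = 50.
Iteration 3: 50 > 25 holds -> v = 50 - 4 = 46.
Iteration 4: 46 > 25 holds -> v = 46 - 4 = 42.
Iteration 5: 42 > 25 holds -> v = 42 - 4 = 38.
Iteration 6: 38 > 25 holds -> v = 38 - 4 = 34.
Iteration 7: 34 > 25 holds -> v = 34 - 4 = 30.
Iteration 8: 30 > 25 holds -> v = 30 - 4 = 26.
Iteration 9: 26 > 25 holds -> v = 26 - 4 = 22.
Iteration 10: 22 > 25 fails; recursion stops.
SUM(v) = 58 + 54 + 50 + 46 + 42 + 38 + 34 + 30 + 26 + 22 = 400.

400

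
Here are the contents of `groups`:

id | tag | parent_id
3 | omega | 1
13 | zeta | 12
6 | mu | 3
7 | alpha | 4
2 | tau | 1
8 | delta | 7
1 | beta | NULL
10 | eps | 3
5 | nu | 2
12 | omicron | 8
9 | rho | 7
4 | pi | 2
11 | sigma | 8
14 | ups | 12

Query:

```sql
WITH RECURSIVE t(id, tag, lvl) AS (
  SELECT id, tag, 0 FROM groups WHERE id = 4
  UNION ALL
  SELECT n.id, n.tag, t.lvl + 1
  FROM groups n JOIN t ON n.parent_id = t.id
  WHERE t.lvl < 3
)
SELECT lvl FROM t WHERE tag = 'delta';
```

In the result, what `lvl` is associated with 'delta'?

2

Base: id=4 (pi) at lvl 0.
Iteration 1: rows with parent_id in {4} -> alpha (id 7, lvl 1).
Iteration 2: rows with parent_id in {7} -> delta (id 8, lvl 2), rho (id 9, lvl 2).
Iteration 3: rows with parent_id in {8,9} -> sigma (id 11, lvl 3), omicron (id 12, lvl 3).
Iteration 4: lvl < 3 fails for all current rows; recursion stops.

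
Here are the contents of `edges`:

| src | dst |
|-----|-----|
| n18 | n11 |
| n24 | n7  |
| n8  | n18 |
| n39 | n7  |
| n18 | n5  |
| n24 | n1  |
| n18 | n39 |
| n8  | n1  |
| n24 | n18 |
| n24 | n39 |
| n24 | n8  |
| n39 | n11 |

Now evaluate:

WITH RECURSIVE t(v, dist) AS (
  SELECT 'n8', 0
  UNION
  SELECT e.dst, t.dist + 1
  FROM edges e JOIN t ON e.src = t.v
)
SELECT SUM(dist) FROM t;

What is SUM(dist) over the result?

Base: (n8, dist=0).
Iteration 1: edges from {n8} -> (n1, dist=1), (n18, dist=1).
Iteration 2: edges from {n1,n18} -> (n11, dist=2), (n39, dist=2), (n5, dist=2).
Iteration 3: edges from {n11,n39,n5} -> (n11, dist=3), (n7, dist=3).
Iteration 4: no outgoing edges from {n11,n7}; recursion stops.
SUM(dist) = 0 + 1 + 1 + 2 + 2 + 2 + 3 + 3 = 14.

14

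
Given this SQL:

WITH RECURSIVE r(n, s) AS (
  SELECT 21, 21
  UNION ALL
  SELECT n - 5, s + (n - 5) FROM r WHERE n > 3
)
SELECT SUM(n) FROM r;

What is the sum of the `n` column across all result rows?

Base: n=21, s=21.
Iteration 1: 21 > 3 holds -> n = 21 - 5 = 16, s = 21 + 16 = 37.
Iteration 2: 16 > 3 holds -> n = 16 - 5 = 11, s = 37 + 11 = 48.
Iteration 3: 11 > 3 holds -> n = 11 - 5 = 6, s = 48 + 6 = 54.
Iteration 4: 6 > 3 holds -> n = 6 - 5 = 1, s = 54 + 1 = 55.
Iteration 5: 1 > 3 fails; recursion stops.
SUM(n) = 21 + 16 + 11 + 6 + 1 = 55.

55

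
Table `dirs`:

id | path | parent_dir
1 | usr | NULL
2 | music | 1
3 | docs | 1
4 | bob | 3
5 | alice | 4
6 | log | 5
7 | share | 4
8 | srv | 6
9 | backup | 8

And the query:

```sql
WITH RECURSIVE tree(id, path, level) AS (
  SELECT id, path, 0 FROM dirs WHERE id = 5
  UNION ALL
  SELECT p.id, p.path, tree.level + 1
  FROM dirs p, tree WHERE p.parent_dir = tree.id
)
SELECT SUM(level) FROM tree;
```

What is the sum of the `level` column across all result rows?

Base: id=5 (alice) at level 0.
Iteration 1: rows with parent_dir in {5} -> log (id 6, level 1).
Iteration 2: rows with parent_dir in {6} -> srv (id 8, level 2).
Iteration 3: rows with parent_dir in {8} -> backup (id 9, level 3).
Iteration 4: no rows with parent_dir in {9}; recursion stops.
SUM(level) = 0 + 1 + 2 + 3 = 6.

6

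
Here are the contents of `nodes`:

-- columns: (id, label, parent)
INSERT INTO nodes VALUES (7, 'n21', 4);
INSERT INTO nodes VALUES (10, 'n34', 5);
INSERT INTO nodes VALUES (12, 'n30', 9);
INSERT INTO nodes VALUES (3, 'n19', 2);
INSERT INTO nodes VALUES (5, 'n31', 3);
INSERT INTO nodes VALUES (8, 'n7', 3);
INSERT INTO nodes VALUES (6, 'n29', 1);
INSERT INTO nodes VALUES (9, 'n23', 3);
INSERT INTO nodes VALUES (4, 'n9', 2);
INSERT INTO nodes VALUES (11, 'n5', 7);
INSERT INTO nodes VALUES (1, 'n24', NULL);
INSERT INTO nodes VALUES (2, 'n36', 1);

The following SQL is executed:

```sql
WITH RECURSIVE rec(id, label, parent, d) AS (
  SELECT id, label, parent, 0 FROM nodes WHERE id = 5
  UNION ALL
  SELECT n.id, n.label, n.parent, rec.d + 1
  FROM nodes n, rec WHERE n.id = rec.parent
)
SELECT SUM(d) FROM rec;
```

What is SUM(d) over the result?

6

Base: id=5 (n31), parent=3, d 0.
Iteration 1: join on id=3 -> n19 (id 3, parent=2, d 1).
Iteration 2: join on id=2 -> n36 (id 2, parent=1, d 2).
Iteration 3: join on id=1 -> n24 (id 1, parent=NULL, d 3).
Iteration 4: parent is NULL; no match; recursion stops.
SUM(d) = 0 + 1 + 2 + 3 = 6.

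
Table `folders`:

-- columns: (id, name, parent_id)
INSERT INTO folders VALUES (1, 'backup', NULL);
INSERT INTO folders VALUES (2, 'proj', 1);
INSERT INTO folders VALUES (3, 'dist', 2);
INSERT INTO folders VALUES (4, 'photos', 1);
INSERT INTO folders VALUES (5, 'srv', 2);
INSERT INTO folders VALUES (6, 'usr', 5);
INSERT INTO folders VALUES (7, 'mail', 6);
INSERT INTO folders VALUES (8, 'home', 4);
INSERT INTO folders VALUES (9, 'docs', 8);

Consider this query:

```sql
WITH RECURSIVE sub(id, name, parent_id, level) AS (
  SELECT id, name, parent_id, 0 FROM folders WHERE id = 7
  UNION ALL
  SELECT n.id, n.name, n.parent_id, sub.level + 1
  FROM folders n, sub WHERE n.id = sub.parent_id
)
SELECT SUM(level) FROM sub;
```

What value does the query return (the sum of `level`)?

Base: id=7 (mail), parent_id=6, level 0.
Iteration 1: join on id=6 -> usr (id 6, parent_id=5, level 1).
Iteration 2: join on id=5 -> srv (id 5, parent_id=2, level 2).
Iteration 3: join on id=2 -> proj (id 2, parent_id=1, level 3).
Iteration 4: join on id=1 -> backup (id 1, parent_id=NULL, level 4).
Iteration 5: parent_id is NULL; no match; recursion stops.
SUM(level) = 0 + 1 + 2 + 3 + 4 = 10.

10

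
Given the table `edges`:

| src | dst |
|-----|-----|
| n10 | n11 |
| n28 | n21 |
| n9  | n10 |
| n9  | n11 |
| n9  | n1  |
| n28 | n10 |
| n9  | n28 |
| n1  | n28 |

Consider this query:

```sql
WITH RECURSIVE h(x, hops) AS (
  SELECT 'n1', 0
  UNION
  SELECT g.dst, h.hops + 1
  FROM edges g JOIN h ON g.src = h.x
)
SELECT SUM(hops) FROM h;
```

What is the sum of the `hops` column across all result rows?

8

Base: (n1, hops=0).
Iteration 1: edges from {n1} -> (n28, hops=1).
Iteration 2: edges from {n28} -> (n10, hops=2), (n21, hops=2).
Iteration 3: edges from {n10,n21} -> (n11, hops=3).
Iteration 4: no outgoing edges from {n11}; recursion stops.
SUM(hops) = 0 + 1 + 2 + 2 + 3 = 8.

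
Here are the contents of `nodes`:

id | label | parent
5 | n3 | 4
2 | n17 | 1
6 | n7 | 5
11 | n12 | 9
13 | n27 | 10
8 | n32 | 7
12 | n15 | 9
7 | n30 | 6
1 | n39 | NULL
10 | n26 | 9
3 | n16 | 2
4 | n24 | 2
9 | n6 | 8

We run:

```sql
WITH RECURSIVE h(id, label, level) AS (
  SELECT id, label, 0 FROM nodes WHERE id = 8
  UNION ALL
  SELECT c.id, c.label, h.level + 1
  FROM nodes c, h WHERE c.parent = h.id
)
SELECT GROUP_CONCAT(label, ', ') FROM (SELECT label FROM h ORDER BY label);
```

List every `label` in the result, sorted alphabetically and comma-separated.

n12, n15, n26, n27, n32, n6

Base: id=8 (n32) at level 0.
Iteration 1: rows with parent in {8} -> n6 (id 9, level 1).
Iteration 2: rows with parent in {9} -> n26 (id 10, level 2), n12 (id 11, level 2), n15 (id 12, level 2).
Iteration 3: rows with parent in {10,11,12} -> n27 (id 13, level 3).
Iteration 4: no rows with parent in {13}; recursion stops.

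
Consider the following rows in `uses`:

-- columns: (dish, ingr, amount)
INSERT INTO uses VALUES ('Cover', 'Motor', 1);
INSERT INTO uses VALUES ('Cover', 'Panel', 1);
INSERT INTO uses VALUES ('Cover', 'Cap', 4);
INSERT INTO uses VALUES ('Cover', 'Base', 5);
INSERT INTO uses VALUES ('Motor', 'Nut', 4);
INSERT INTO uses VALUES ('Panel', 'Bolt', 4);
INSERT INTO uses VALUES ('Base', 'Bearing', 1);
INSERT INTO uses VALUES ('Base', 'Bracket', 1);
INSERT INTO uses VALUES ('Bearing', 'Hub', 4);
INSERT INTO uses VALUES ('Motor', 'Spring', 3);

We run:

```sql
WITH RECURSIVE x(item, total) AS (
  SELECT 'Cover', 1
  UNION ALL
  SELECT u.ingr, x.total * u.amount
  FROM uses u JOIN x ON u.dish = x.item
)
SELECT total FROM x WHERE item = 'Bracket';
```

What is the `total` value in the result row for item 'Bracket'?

5

Base: (Cover, total=1).
Iteration 1: components of {Cover} -> Base = 1*5 = 5, Cap = 1*4 = 4, Motor = 1*1 = 1, Panel = 1*1 = 1.
Iteration 2: components of {Base,Cap,Motor,Panel} -> Bearing = 5*1 = 5, Bolt = 1*4 = 4, Bracket = 5*1 = 5, Nut = 1*4 = 4, Spring = 1*3 = 3.
Iteration 3: components of {Bearing,Bolt,Bracket,Nut,Spring} -> Hub = 5*4 = 20.
Iteration 4: no further components; recursion stops.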